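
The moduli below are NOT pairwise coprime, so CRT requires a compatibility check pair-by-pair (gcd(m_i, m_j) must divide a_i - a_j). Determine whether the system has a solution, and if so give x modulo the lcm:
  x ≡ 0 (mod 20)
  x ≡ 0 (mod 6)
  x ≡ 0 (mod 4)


Moduli 20, 6, 4 are not pairwise coprime, so CRT works modulo lcm(m_i) when all pairwise compatibility conditions hold.
Pairwise compatibility: gcd(m_i, m_j) must divide a_i - a_j for every pair.
Merge one congruence at a time:
  Start: x ≡ 0 (mod 20).
  Combine with x ≡ 0 (mod 6): gcd(20, 6) = 2; 0 - 0 = 0, which IS divisible by 2, so compatible.
    Write x = 0 + 20·t and substitute into x ≡ 0 (mod 6): 20·t ≡ 0 − 0 = 0 (mod 6).
    Divide the congruence (and modulus) by g = 2: 10·t ≡ 0 (mod 3).
    Reduce coefficients mod 3: 1·t ≡ 0 (mod 3).
    So t ≡ 0 (mod 3).
    Then x = 0 + 20·0 = 0, valid modulo lcm(20, 6) = 60: x ≡ 0 (mod 60).
  Combine with x ≡ 0 (mod 4): gcd(60, 4) = 4; 0 - 0 = 0, which IS divisible by 4, so compatible.
    Write x = 0 + 60·t and substitute into x ≡ 0 (mod 4): 60·t ≡ 0 − 0 = 0 (mod 4).
    Divide the congruence (and modulus) by g = 4: 15·t ≡ 0 (mod 1).
    Modulo 1 every t works; take t = 0.
    Then x = 0 + 60·0 = 0, valid modulo lcm(60, 4) = 60: x ≡ 0 (mod 60).
Verify: 0 mod 20 = 0, 0 mod 6 = 0, 0 mod 4 = 0.

x ≡ 0 (mod 60).


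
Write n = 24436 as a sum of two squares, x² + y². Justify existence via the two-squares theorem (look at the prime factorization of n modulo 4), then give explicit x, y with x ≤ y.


Step 1: Factor n = 24436 = 2^2 · 41 · 149.
Step 2: Check the mod-4 condition on each prime factor: 2 = 2 (special); 41 ≡ 1 (mod 4), exponent 1; 149 ≡ 1 (mod 4), exponent 1.
All primes ≡ 3 (mod 4) appear to even exponent (or don't appear), so by the two-squares theorem n IS expressible as a sum of two squares.
Step 3: Build a representation. Group n = k² · m with k = 2 and m = 41 · 149 = 6109 (a product of primes ≡ 1 (mod 4)); a representation of m scales to one of n via (k·x)² + (k·y)² = k²(x² + y²). Each prime p ≡ 1 (mod 4) is itself a sum of two squares; find a² by testing p − a² for a perfect square:
  41: 41 − 1² = 40, 41 − 2² = 37, 41 − 3² = 32, 41 − 4² = 25 = 5² ⇒ 41 = 4² + 5².
  149: 149 − 1² = 148, 149 − 2² = 145, 149 − 3² = 140, 149 − 4² = 133, 149 − 5² = 124, 149 − 6² = 113, 149 − 7² = 100 = 10² ⇒ 149 = 7² + 10².
  Combine using the Brahmagupta–Fibonacci identity (a² + b²)(c² + d²) = (ac − bd)² + (ad + bc)² = (ac + bd)² + (ad − bc)²:
  41 · 149 = 6109: from (4² + 5²)(7² + 10²), take (4·7 − 5·10, 4·10 + 5·7) = (28 − 50, 40 + 35) = (-22, 75); dropping signs (only squares matter) gives (22, 75); check 22² + 75² = 484 + 5625 = 6109 ✓.
  Scale by k = 2: (2·22, 2·75) = (44, 150).
Step 4: Order so x ≤ y and verify: 44² + 150² = 1936 + 22500 = 24436 = n. ✓

n = 24436 = 44² + 150² (one valid representation with x ≤ y).


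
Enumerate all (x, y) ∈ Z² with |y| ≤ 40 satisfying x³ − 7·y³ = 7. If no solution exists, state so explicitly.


The equation is x³ - 7y³ = 7. For fixed y, x³ = 7·y³ + 7, so a solution requires the RHS to be a perfect cube.
Strategy: iterate y from -40 to 40, compute RHS = 7·y³ + 7, and check whether it is a (positive or negative) perfect cube.
Check small values of y:
  y = 0: RHS = 7 is not a perfect cube.
  y = 1: RHS = 14 is not a perfect cube.
  y = -1: RHS = 0 = (0)³ ⇒ x = 0 works.
  y = 2: RHS = 63 is not a perfect cube.
  y = -2: RHS = -49 is not a perfect cube.
  y = 3: RHS = 196 is not a perfect cube.
  y = -3: RHS = -182 is not a perfect cube.
Continuing the search up to |y| = 40 finds no further solutions beyond those listed.
Collected solutions: (0, -1).

Solutions (with |y| ≤ 40): (0, -1).


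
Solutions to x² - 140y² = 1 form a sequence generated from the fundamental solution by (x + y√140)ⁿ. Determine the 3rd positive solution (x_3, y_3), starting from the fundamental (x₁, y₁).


Step 1: Find the fundamental solution (x₁, y₁) of x² - 140y² = 1.
  Expand √140 as a continued fraction. a₀ = ⌊√140⌋ = 11; iterate m_{k+1} = d_k·a_k − m_k, d_{k+1} = (140 − m_{k+1}²)/d_k, a_{k+1} = ⌊(a₀ + m_{k+1})/d_{k+1}⌋ (starting m₀ = 0, d₀ = 1), with convergents p_k = a_k·p_{k-1} + p_{k-2}, q_k = a_k·q_{k-1} + q_{k-2} (p₋₁ = 1, q₋₁ = 0):
  k = 0: a₀ = 11; p₀/q₀ = 11/1; p₀² − 140·q₀² = 121 − 140 = -19.
  k = 1: m = 11, d = 19, a = ⌊(11 + 11)/19⌋ = 1; p/q = (1·11 + 1)/(1·1 + 0) = 12/1; p² − 140·q² = 144 − 140 = 4.
  k = 2: m = 8, d = 4, a = ⌊(11 + 8)/4⌋ = 4; p/q = (4·12 + 11)/(4·1 + 1) = 59/5; p² − 140·q² = 3481 − 3500 = -19.
  k = 3: m = 8, d = 19, a = ⌊(11 + 8)/19⌋ = 1; p/q = (1·59 + 12)/(1·5 + 1) = 71/6; p² − 140·q² = 5041 − 5040 = 1.
  The first convergent with p² − 140·q² = 1 gives the fundamental solution (x₁, y₁) = (71, 6).
Step 2: Apply the recurrence (x_{n+1}, y_{n+1}) = (x₁x_n + 140y₁y_n, x₁y_n + y₁x_n) repeatedly.
  From (x_1, y_1) = (71, 6): x_2 = 71·71 + 140·6·6 = 10081; y_2 = 71·6 + 6·71 = 852.
  From (x_2, y_2) = (10081, 852): x_3 = 71·10081 + 140·6·852 = 1431431; y_3 = 71·852 + 6·10081 = 120978.
Step 3: Verify x_3² - 140·y_3² = 2048994707761 - 2048994707760 = 1 (should be 1). ✓

(x_1, y_1) = (71, 6); (x_3, y_3) = (1431431, 120978).


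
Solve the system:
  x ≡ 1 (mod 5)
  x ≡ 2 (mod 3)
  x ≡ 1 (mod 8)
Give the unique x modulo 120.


Moduli 5, 3, 8 are pairwise coprime; by CRT there is a unique solution modulo M = 5 · 3 · 8 = 120.
Solve pairwise, accumulating the modulus:
  Start with x ≡ 1 (mod 5).
  Combine with x ≡ 2 (mod 3): since gcd(5, 3) = 1, we get a unique residue mod 15.
    Write x = 1 + 5·t and substitute into x ≡ 2 (mod 3): 5·t ≡ 2 − 1 = 1 (mod 3).
    Reduce coefficients mod 3: 2·t ≡ 1 (mod 3).
    The inverse of 2 mod 3 is 2 (since 2·2 = 4 = 1·3 + 1), so t ≡ 2·1 = 2 ≡ 2 (mod 3).
    Then x = 1 + 5·2 = 11, valid modulo lcm(5, 3) = 15: x ≡ 11 (mod 15).
  Combine with x ≡ 1 (mod 8): since gcd(15, 8) = 1, we get a unique residue mod 120.
    Write x = 11 + 15·t and substitute into x ≡ 1 (mod 8): 15·t ≡ 1 − 11 = -10 (mod 8).
    Reduce coefficients mod 8: 7·t ≡ 6 (mod 8).
    The inverse of 7 mod 8 is 7 (since 7·7 = 49 = 6·8 + 1), so t ≡ 7·6 = 42 ≡ 2 (mod 8).
    Then x = 11 + 15·2 = 41, valid modulo lcm(15, 8) = 120: x ≡ 41 (mod 120).
Verify: 41 mod 5 = 1 ✓, 41 mod 3 = 2 ✓, 41 mod 8 = 1 ✓.

x ≡ 41 (mod 120).


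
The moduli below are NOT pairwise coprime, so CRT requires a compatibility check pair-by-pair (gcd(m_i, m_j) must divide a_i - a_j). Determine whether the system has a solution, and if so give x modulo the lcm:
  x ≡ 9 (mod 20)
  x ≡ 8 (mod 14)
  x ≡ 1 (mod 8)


Moduli 20, 14, 8 are not pairwise coprime, so CRT works modulo lcm(m_i) when all pairwise compatibility conditions hold.
Pairwise compatibility: gcd(m_i, m_j) must divide a_i - a_j for every pair.
Merge one congruence at a time:
  Start: x ≡ 9 (mod 20).
  Combine with x ≡ 8 (mod 14): gcd(20, 14) = 2, and 8 - 9 = -1 is NOT divisible by 2.
    ⇒ system is inconsistent (no integer solution).

No solution (the system is inconsistent).


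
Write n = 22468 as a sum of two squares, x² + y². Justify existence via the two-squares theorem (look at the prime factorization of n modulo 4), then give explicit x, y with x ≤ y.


Step 1: Factor n = 22468 = 2^2 · 41 · 137.
Step 2: Check the mod-4 condition on each prime factor: 2 = 2 (special); 41 ≡ 1 (mod 4), exponent 1; 137 ≡ 1 (mod 4), exponent 1.
All primes ≡ 3 (mod 4) appear to even exponent (or don't appear), so by the two-squares theorem n IS expressible as a sum of two squares.
Step 3: Build a representation. Group n = k² · m with k = 2 and m = 41 · 137 = 5617 (a product of primes ≡ 1 (mod 4)); a representation of m scales to one of n via (k·x)² + (k·y)² = k²(x² + y²). Each prime p ≡ 1 (mod 4) is itself a sum of two squares; find a² by testing p − a² for a perfect square:
  41: 41 − 1² = 40, 41 − 2² = 37, 41 − 3² = 32, 41 − 4² = 25 = 5² ⇒ 41 = 4² + 5².
  137: 137 − 1² = 136, 137 − 2² = 133, 137 − 3² = 128, 137 − 4² = 121 = 11² ⇒ 137 = 4² + 11².
  Combine using the Brahmagupta–Fibonacci identity (a² + b²)(c² + d²) = (ac − bd)² + (ad + bc)² = (ac + bd)² + (ad − bc)²:
  41 · 137 = 5617: from (4² + 5²)(4² + 11²), take (4·4 − 5·11, 4·11 + 5·4) = (16 − 55, 44 + 20) = (-39, 64); dropping signs (only squares matter) gives (39, 64); check 39² + 64² = 1521 + 4096 = 5617 ✓.
  Scale by k = 2: (2·39, 2·64) = (78, 128).
Step 4: Order so x ≤ y and verify: 78² + 128² = 6084 + 16384 = 22468 = n. ✓

n = 22468 = 78² + 128² (one valid representation with x ≤ y).


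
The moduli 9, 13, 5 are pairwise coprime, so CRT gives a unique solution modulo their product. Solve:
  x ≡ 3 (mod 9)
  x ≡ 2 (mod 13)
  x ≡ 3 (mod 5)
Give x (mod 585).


Moduli 9, 13, 5 are pairwise coprime; by CRT there is a unique solution modulo M = 9 · 13 · 5 = 585.
Solve pairwise, accumulating the modulus:
  Start with x ≡ 3 (mod 9).
  Combine with x ≡ 2 (mod 13): since gcd(9, 13) = 1, we get a unique residue mod 117.
    Write x = 3 + 9·t and substitute into x ≡ 2 (mod 13): 9·t ≡ 2 − 3 = -1 (mod 13).
    Reduce coefficients mod 13: 9·t ≡ 12 (mod 13).
    The inverse of 9 mod 13 is 3 (since 9·3 = 27 = 2·13 + 1), so t ≡ 3·12 = 36 ≡ 10 (mod 13).
    Then x = 3 + 9·10 = 93, valid modulo lcm(9, 13) = 117: x ≡ 93 (mod 117).
  Combine with x ≡ 3 (mod 5): since gcd(117, 5) = 1, we get a unique residue mod 585.
    Write x = 93 + 117·t and substitute into x ≡ 3 (mod 5): 117·t ≡ 3 − 93 = -90 (mod 5).
    Reduce coefficients mod 5: 2·t ≡ 0 (mod 5).
    The inverse of 2 mod 5 is 3 (since 2·3 = 6 = 1·5 + 1), so t ≡ 3·0 = 0 ≡ 0 (mod 5).
    Then x = 93 + 117·0 = 93, valid modulo lcm(117, 5) = 585: x ≡ 93 (mod 585).
Verify: 93 mod 9 = 3 ✓, 93 mod 13 = 2 ✓, 93 mod 5 = 3 ✓.

x ≡ 93 (mod 585).


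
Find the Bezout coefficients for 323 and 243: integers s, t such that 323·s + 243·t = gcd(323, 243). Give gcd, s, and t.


Euclidean algorithm on (323, 243) — divide until remainder is 0:
  323 = 1 · 243 + 80
  243 = 3 · 80 + 3
  80 = 26 · 3 + 2
  3 = 1 · 2 + 1
  2 = 2 · 1 + 0
gcd(323, 243) = 1.
Track Bezout coefficients alongside the remainders: start with r₀ = 323 = a·1 + b·0 (s = 1, t = 0) and r₁ = 243 = a·0 + b·1 (s = 0, t = 1); each new remainder r_{k+1} = r_{k-1} − q_k·r_k inherits s_{k+1} = s_{k-1} − q_k·s_k, t_{k+1} = t_{k-1} − q_k·t_k, so r_k = a·s_k + b·t_k at every step:
  q = 1: r = 80, s = 1 − 1·0 = 1, t = 0 − 1·1 = -1  (check: 323·1 + 243·(-1) = 80)
  q = 3: r = 3, s = 0 − 3·1 = -3, t = 1 − 3·(-1) = 4  (check: 323·(-3) + 243·4 = 3)
  q = 26: r = 2, s = 1 − 26·(-3) = 79, t = -1 − 26·4 = -105  (check: 323·79 + 243·(-105) = 2)
  q = 1: r = 1, s = -3 − 1·79 = -82, t = 4 − 1·(-105) = 109  (check: 323·(-82) + 243·109 = 1)
The row with r = 1 (the gcd) gives the Bezout coefficients s = -82, t = 109.
Result: 323 · (-82) + 243 · (109) = 1.

gcd(323, 243) = 1; s = -82, t = 109 (check: 323·(-82) + 243·109 = 1).


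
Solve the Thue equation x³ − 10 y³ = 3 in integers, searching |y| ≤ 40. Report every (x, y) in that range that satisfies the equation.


The equation is x³ - 10y³ = 3. For fixed y, x³ = 10·y³ + 3, so a solution requires the RHS to be a perfect cube.
Strategy: iterate y from -40 to 40, compute RHS = 10·y³ + 3, and check whether it is a (positive or negative) perfect cube.
Check small values of y:
  y = 0: RHS = 3 is not a perfect cube.
  y = 1: RHS = 13 is not a perfect cube.
  y = -1: RHS = -7 is not a perfect cube.
  y = 2: RHS = 83 is not a perfect cube.
  y = -2: RHS = -77 is not a perfect cube.
  y = 3: RHS = 273 is not a perfect cube.
  y = -3: RHS = -267 is not a perfect cube.
Continuing the search up to |y| = 40 finds no solutions either.
No (x, y) in the scanned range satisfies the equation.

No integer solutions with |y| ≤ 40.


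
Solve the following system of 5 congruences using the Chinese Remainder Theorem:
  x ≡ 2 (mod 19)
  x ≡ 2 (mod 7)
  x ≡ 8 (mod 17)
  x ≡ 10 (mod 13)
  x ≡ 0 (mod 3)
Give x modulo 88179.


Product of moduli M = 19 · 7 · 17 · 13 · 3 = 88179.
Merge one congruence at a time:
  Start: x ≡ 2 (mod 19).
  Combine with x ≡ 2 (mod 7); new modulus lcm = 133.
    Write x = 2 + 19·t and substitute into x ≡ 2 (mod 7): 19·t ≡ 2 − 2 = 0 (mod 7).
    Reduce coefficients mod 7: 5·t ≡ 0 (mod 7).
    The inverse of 5 mod 7 is 3 (since 5·3 = 15 = 2·7 + 1), so t ≡ 3·0 = 0 ≡ 0 (mod 7).
    Then x = 2 + 19·0 = 2, valid modulo lcm(19, 7) = 133: x ≡ 2 (mod 133).
  Combine with x ≡ 8 (mod 17); new modulus lcm = 2261.
    Write x = 2 + 133·t and substitute into x ≡ 8 (mod 17): 133·t ≡ 8 − 2 = 6 (mod 17).
    Reduce coefficients mod 17: 14·t ≡ 6 (mod 17).
    The inverse of 14 mod 17 is 11 (since 14·11 = 154 = 9·17 + 1), so t ≡ 11·6 = 66 ≡ 15 (mod 17).
    Then x = 2 + 133·15 = 1997, valid modulo lcm(133, 17) = 2261: x ≡ 1997 (mod 2261).
  Combine with x ≡ 10 (mod 13); new modulus lcm = 29393.
    Write x = 1997 + 2261·t and substitute into x ≡ 10 (mod 13): 2261·t ≡ 10 − 1997 = -1987 (mod 13).
    Reduce coefficients mod 13: 12·t ≡ 2 (mod 13).
    The inverse of 12 mod 13 is 12 (since 12·12 = 144 = 11·13 + 1), so t ≡ 12·2 = 24 ≡ 11 (mod 13).
    Then x = 1997 + 2261·11 = 26868, valid modulo lcm(2261, 13) = 29393: x ≡ 26868 (mod 29393).
  Combine with x ≡ 0 (mod 3); new modulus lcm = 88179.
    Write x = 26868 + 29393·t and substitute into x ≡ 0 (mod 3): 29393·t ≡ 0 − 26868 = -26868 (mod 3).
    Reduce coefficients mod 3: 2·t ≡ 0 (mod 3).
    The inverse of 2 mod 3 is 2 (since 2·2 = 4 = 1·3 + 1), so t ≡ 2·0 = 0 ≡ 0 (mod 3).
    Then x = 26868 + 29393·0 = 26868, valid modulo lcm(29393, 3) = 88179: x ≡ 26868 (mod 88179).
Verify against each original: 26868 mod 19 = 2, 26868 mod 7 = 2, 26868 mod 17 = 8, 26868 mod 13 = 10, 26868 mod 3 = 0.

x ≡ 26868 (mod 88179).


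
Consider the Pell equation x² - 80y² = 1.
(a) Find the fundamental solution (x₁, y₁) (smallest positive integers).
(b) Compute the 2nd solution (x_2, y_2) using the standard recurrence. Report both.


Step 1: Find the fundamental solution (x₁, y₁) of x² - 80y² = 1.
  Expand √80 as a continued fraction. a₀ = ⌊√80⌋ = 8; iterate m_{k+1} = d_k·a_k − m_k, d_{k+1} = (80 − m_{k+1}²)/d_k, a_{k+1} = ⌊(a₀ + m_{k+1})/d_{k+1}⌋ (starting m₀ = 0, d₀ = 1), with convergents p_k = a_k·p_{k-1} + p_{k-2}, q_k = a_k·q_{k-1} + q_{k-2} (p₋₁ = 1, q₋₁ = 0):
  k = 0: a₀ = 8; p₀/q₀ = 8/1; p₀² − 80·q₀² = 64 − 80 = -16.
  k = 1: m = 8, d = 16, a = ⌊(8 + 8)/16⌋ = 1; p/q = (1·8 + 1)/(1·1 + 0) = 9/1; p² − 80·q² = 81 − 80 = 1.
  The first convergent with p² − 80·q² = 1 gives the fundamental solution (x₁, y₁) = (9, 1).
Step 2: Apply the recurrence (x_{n+1}, y_{n+1}) = (x₁x_n + 80y₁y_n, x₁y_n + y₁x_n) repeatedly.
  From (x_1, y_1) = (9, 1): x_2 = 9·9 + 80·1·1 = 161; y_2 = 9·1 + 1·9 = 18.
Step 3: Verify x_2² - 80·y_2² = 25921 - 25920 = 1 (should be 1). ✓

(x_1, y_1) = (9, 1); (x_2, y_2) = (161, 18).


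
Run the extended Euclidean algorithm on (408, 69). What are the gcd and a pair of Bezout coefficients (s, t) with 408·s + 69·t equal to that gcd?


Euclidean algorithm on (408, 69) — divide until remainder is 0:
  408 = 5 · 69 + 63
  69 = 1 · 63 + 6
  63 = 10 · 6 + 3
  6 = 2 · 3 + 0
gcd(408, 69) = 3.
Track Bezout coefficients alongside the remainders: start with r₀ = 408 = a·1 + b·0 (s = 1, t = 0) and r₁ = 69 = a·0 + b·1 (s = 0, t = 1); each new remainder r_{k+1} = r_{k-1} − q_k·r_k inherits s_{k+1} = s_{k-1} − q_k·s_k, t_{k+1} = t_{k-1} − q_k·t_k, so r_k = a·s_k + b·t_k at every step:
  q = 5: r = 63, s = 1 − 5·0 = 1, t = 0 − 5·1 = -5  (check: 408·1 + 69·(-5) = 63)
  q = 1: r = 6, s = 0 − 1·1 = -1, t = 1 − 1·(-5) = 6  (check: 408·(-1) + 69·6 = 6)
  q = 10: r = 3, s = 1 − 10·(-1) = 11, t = -5 − 10·6 = -65  (check: 408·11 + 69·(-65) = 3)
The row with r = 3 (the gcd) gives the Bezout coefficients s = 11, t = -65.
Result: 408 · (11) + 69 · (-65) = 3.

gcd(408, 69) = 3; s = 11, t = -65 (check: 408·11 + 69·(-65) = 3).


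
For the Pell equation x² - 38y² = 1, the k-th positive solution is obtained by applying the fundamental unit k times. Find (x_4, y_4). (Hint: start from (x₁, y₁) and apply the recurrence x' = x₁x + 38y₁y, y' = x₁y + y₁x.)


Step 1: Find the fundamental solution (x₁, y₁) of x² - 38y² = 1.
  Expand √38 as a continued fraction. a₀ = ⌊√38⌋ = 6; iterate m_{k+1} = d_k·a_k − m_k, d_{k+1} = (38 − m_{k+1}²)/d_k, a_{k+1} = ⌊(a₀ + m_{k+1})/d_{k+1}⌋ (starting m₀ = 0, d₀ = 1), with convergents p_k = a_k·p_{k-1} + p_{k-2}, q_k = a_k·q_{k-1} + q_{k-2} (p₋₁ = 1, q₋₁ = 0):
  k = 0: a₀ = 6; p₀/q₀ = 6/1; p₀² − 38·q₀² = 36 − 38 = -2.
  k = 1: m = 6, d = 2, a = ⌊(6 + 6)/2⌋ = 6; p/q = (6·6 + 1)/(6·1 + 0) = 37/6; p² − 38·q² = 1369 − 1368 = 1.
  The first convergent with p² − 38·q² = 1 gives the fundamental solution (x₁, y₁) = (37, 6).
Step 2: Apply the recurrence (x_{n+1}, y_{n+1}) = (x₁x_n + 38y₁y_n, x₁y_n + y₁x_n) repeatedly.
  From (x_1, y_1) = (37, 6): x_2 = 37·37 + 38·6·6 = 2737; y_2 = 37·6 + 6·37 = 444.
  From (x_2, y_2) = (2737, 444): x_3 = 37·2737 + 38·6·444 = 202501; y_3 = 37·444 + 6·2737 = 32850.
  From (x_3, y_3) = (202501, 32850): x_4 = 37·202501 + 38·6·32850 = 14982337; y_4 = 37·32850 + 6·202501 = 2430456.
Step 3: Verify x_4² - 38·y_4² = 224470421981569 - 224470421981568 = 1 (should be 1). ✓

(x_1, y_1) = (37, 6); (x_4, y_4) = (14982337, 2430456).


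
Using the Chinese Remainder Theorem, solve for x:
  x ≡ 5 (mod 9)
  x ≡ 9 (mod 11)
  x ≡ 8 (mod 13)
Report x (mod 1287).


Moduli 9, 11, 13 are pairwise coprime; by CRT there is a unique solution modulo M = 9 · 11 · 13 = 1287.
Solve pairwise, accumulating the modulus:
  Start with x ≡ 5 (mod 9).
  Combine with x ≡ 9 (mod 11): since gcd(9, 11) = 1, we get a unique residue mod 99.
    Write x = 5 + 9·t and substitute into x ≡ 9 (mod 11): 9·t ≡ 9 − 5 = 4 (mod 11).
    The inverse of 9 mod 11 is 5 (since 9·5 = 45 = 4·11 + 1), so t ≡ 5·4 = 20 ≡ 9 (mod 11).
    Then x = 5 + 9·9 = 86, valid modulo lcm(9, 11) = 99: x ≡ 86 (mod 99).
  Combine with x ≡ 8 (mod 13): since gcd(99, 13) = 1, we get a unique residue mod 1287.
    Write x = 86 + 99·t and substitute into x ≡ 8 (mod 13): 99·t ≡ 8 − 86 = -78 (mod 13).
    Reduce coefficients mod 13: 8·t ≡ 0 (mod 13).
    The inverse of 8 mod 13 is 5 (since 8·5 = 40 = 3·13 + 1), so t ≡ 5·0 = 0 ≡ 0 (mod 13).
    Then x = 86 + 99·0 = 86, valid modulo lcm(99, 13) = 1287: x ≡ 86 (mod 1287).
Verify: 86 mod 9 = 5 ✓, 86 mod 11 = 9 ✓, 86 mod 13 = 8 ✓.

x ≡ 86 (mod 1287).


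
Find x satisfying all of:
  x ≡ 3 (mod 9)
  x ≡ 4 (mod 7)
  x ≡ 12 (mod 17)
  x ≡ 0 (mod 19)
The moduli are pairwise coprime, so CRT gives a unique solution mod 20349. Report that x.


Product of moduli M = 9 · 7 · 17 · 19 = 20349.
Merge one congruence at a time:
  Start: x ≡ 3 (mod 9).
  Combine with x ≡ 4 (mod 7); new modulus lcm = 63.
    Write x = 3 + 9·t and substitute into x ≡ 4 (mod 7): 9·t ≡ 4 − 3 = 1 (mod 7).
    Reduce coefficients mod 7: 2·t ≡ 1 (mod 7).
    The inverse of 2 mod 7 is 4 (since 2·4 = 8 = 1·7 + 1), so t ≡ 4·1 = 4 ≡ 4 (mod 7).
    Then x = 3 + 9·4 = 39, valid modulo lcm(9, 7) = 63: x ≡ 39 (mod 63).
  Combine with x ≡ 12 (mod 17); new modulus lcm = 1071.
    Write x = 39 + 63·t and substitute into x ≡ 12 (mod 17): 63·t ≡ 12 − 39 = -27 (mod 17).
    Reduce coefficients mod 17: 12·t ≡ 7 (mod 17).
    The inverse of 12 mod 17 is 10 (since 12·10 = 120 = 7·17 + 1), so t ≡ 10·7 = 70 ≡ 2 (mod 17).
    Then x = 39 + 63·2 = 165, valid modulo lcm(63, 17) = 1071: x ≡ 165 (mod 1071).
  Combine with x ≡ 0 (mod 19); new modulus lcm = 20349.
    Write x = 165 + 1071·t and substitute into x ≡ 0 (mod 19): 1071·t ≡ 0 − 165 = -165 (mod 19).
    Reduce coefficients mod 19: 7·t ≡ 6 (mod 19).
    The inverse of 7 mod 19 is 11 (since 7·11 = 77 = 4·19 + 1), so t ≡ 11·6 = 66 ≡ 9 (mod 19).
    Then x = 165 + 1071·9 = 9804, valid modulo lcm(1071, 19) = 20349: x ≡ 9804 (mod 20349).
Verify against each original: 9804 mod 9 = 3, 9804 mod 7 = 4, 9804 mod 17 = 12, 9804 mod 19 = 0.

x ≡ 9804 (mod 20349).


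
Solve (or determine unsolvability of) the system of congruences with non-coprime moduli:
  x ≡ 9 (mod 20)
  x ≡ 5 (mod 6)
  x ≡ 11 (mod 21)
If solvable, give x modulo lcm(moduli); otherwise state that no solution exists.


Moduli 20, 6, 21 are not pairwise coprime, so CRT works modulo lcm(m_i) when all pairwise compatibility conditions hold.
Pairwise compatibility: gcd(m_i, m_j) must divide a_i - a_j for every pair.
Merge one congruence at a time:
  Start: x ≡ 9 (mod 20).
  Combine with x ≡ 5 (mod 6): gcd(20, 6) = 2; 5 - 9 = -4, which IS divisible by 2, so compatible.
    Write x = 9 + 20·t and substitute into x ≡ 5 (mod 6): 20·t ≡ 5 − 9 = -4 (mod 6).
    Divide the congruence (and modulus) by g = 2: 10·t ≡ -2 (mod 3).
    Reduce coefficients mod 3: 1·t ≡ 1 (mod 3).
    So t ≡ 1 (mod 3).
    Then x = 9 + 20·1 = 29, valid modulo lcm(20, 6) = 60: x ≡ 29 (mod 60).
  Combine with x ≡ 11 (mod 21): gcd(60, 21) = 3; 11 - 29 = -18, which IS divisible by 3, so compatible.
    Write x = 29 + 60·t and substitute into x ≡ 11 (mod 21): 60·t ≡ 11 − 29 = -18 (mod 21).
    Divide the congruence (and modulus) by g = 3: 20·t ≡ -6 (mod 7).
    Reduce coefficients mod 7: 6·t ≡ 1 (mod 7).
    The inverse of 6 mod 7 is 6 (since 6·6 = 36 = 5·7 + 1), so t ≡ 6·1 = 6 ≡ 6 (mod 7).
    Then x = 29 + 60·6 = 389, valid modulo lcm(60, 21) = 420: x ≡ 389 (mod 420).
Verify: 389 mod 20 = 9, 389 mod 6 = 5, 389 mod 21 = 11.

x ≡ 389 (mod 420).


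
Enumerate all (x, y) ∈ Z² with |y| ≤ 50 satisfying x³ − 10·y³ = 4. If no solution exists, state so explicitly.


The equation is x³ - 10y³ = 4. For fixed y, x³ = 10·y³ + 4, so a solution requires the RHS to be a perfect cube.
Strategy: iterate y from -50 to 50, compute RHS = 10·y³ + 4, and check whether it is a (positive or negative) perfect cube.
Check small values of y:
  y = 0: RHS = 4 is not a perfect cube.
  y = 1: RHS = 14 is not a perfect cube.
  y = -1: RHS = -6 is not a perfect cube.
  y = 2: RHS = 84 is not a perfect cube.
  y = -2: RHS = -76 is not a perfect cube.
  y = 3: RHS = 274 is not a perfect cube.
  y = -3: RHS = -266 is not a perfect cube.
Continuing the search up to |y| = 50 finds no solutions either.
No (x, y) in the scanned range satisfies the equation.

No integer solutions with |y| ≤ 50.


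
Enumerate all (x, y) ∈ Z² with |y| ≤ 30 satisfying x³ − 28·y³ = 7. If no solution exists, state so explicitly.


The equation is x³ - 28y³ = 7. For fixed y, x³ = 28·y³ + 7, so a solution requires the RHS to be a perfect cube.
Strategy: iterate y from -30 to 30, compute RHS = 28·y³ + 7, and check whether it is a (positive or negative) perfect cube.
Check small values of y:
  y = 0: RHS = 7 is not a perfect cube.
  y = 1: RHS = 35 is not a perfect cube.
  y = -1: RHS = -21 is not a perfect cube.
  y = 2: RHS = 231 is not a perfect cube.
  y = -2: RHS = -217 is not a perfect cube.
  y = 3: RHS = 763 is not a perfect cube.
  y = -3: RHS = -749 is not a perfect cube.
Continuing the search up to |y| = 30 finds no solutions either.
No (x, y) in the scanned range satisfies the equation.

No integer solutions with |y| ≤ 30.


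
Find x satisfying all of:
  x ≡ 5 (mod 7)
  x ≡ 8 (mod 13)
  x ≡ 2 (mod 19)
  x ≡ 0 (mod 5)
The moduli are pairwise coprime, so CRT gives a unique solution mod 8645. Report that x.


Product of moduli M = 7 · 13 · 19 · 5 = 8645.
Merge one congruence at a time:
  Start: x ≡ 5 (mod 7).
  Combine with x ≡ 8 (mod 13); new modulus lcm = 91.
    Write x = 5 + 7·t and substitute into x ≡ 8 (mod 13): 7·t ≡ 8 − 5 = 3 (mod 13).
    The inverse of 7 mod 13 is 2 (since 7·2 = 14 = 1·13 + 1), so t ≡ 2·3 = 6 ≡ 6 (mod 13).
    Then x = 5 + 7·6 = 47, valid modulo lcm(7, 13) = 91: x ≡ 47 (mod 91).
  Combine with x ≡ 2 (mod 19); new modulus lcm = 1729.
    Write x = 47 + 91·t and substitute into x ≡ 2 (mod 19): 91·t ≡ 2 − 47 = -45 (mod 19).
    Reduce coefficients mod 19: 15·t ≡ 12 (mod 19).
    The inverse of 15 mod 19 is 14 (since 15·14 = 210 = 11·19 + 1), so t ≡ 14·12 = 168 ≡ 16 (mod 19).
    Then x = 47 + 91·16 = 1503, valid modulo lcm(91, 19) = 1729: x ≡ 1503 (mod 1729).
  Combine with x ≡ 0 (mod 5); new modulus lcm = 8645.
    Write x = 1503 + 1729·t and substitute into x ≡ 0 (mod 5): 1729·t ≡ 0 − 1503 = -1503 (mod 5).
    Reduce coefficients mod 5: 4·t ≡ 2 (mod 5).
    The inverse of 4 mod 5 is 4 (since 4·4 = 16 = 3·5 + 1), so t ≡ 4·2 = 8 ≡ 3 (mod 5).
    Then x = 1503 + 1729·3 = 6690, valid modulo lcm(1729, 5) = 8645: x ≡ 6690 (mod 8645).
Verify against each original: 6690 mod 7 = 5, 6690 mod 13 = 8, 6690 mod 19 = 2, 6690 mod 5 = 0.

x ≡ 6690 (mod 8645).


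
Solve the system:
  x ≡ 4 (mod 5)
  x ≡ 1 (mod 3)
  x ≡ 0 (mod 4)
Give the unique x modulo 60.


Moduli 5, 3, 4 are pairwise coprime; by CRT there is a unique solution modulo M = 5 · 3 · 4 = 60.
Solve pairwise, accumulating the modulus:
  Start with x ≡ 4 (mod 5).
  Combine with x ≡ 1 (mod 3): since gcd(5, 3) = 1, we get a unique residue mod 15.
    Write x = 4 + 5·t and substitute into x ≡ 1 (mod 3): 5·t ≡ 1 − 4 = -3 (mod 3).
    Reduce coefficients mod 3: 2·t ≡ 0 (mod 3).
    The inverse of 2 mod 3 is 2 (since 2·2 = 4 = 1·3 + 1), so t ≡ 2·0 = 0 ≡ 0 (mod 3).
    Then x = 4 + 5·0 = 4, valid modulo lcm(5, 3) = 15: x ≡ 4 (mod 15).
  Combine with x ≡ 0 (mod 4): since gcd(15, 4) = 1, we get a unique residue mod 60.
    Write x = 4 + 15·t and substitute into x ≡ 0 (mod 4): 15·t ≡ 0 − 4 = -4 (mod 4).
    Reduce coefficients mod 4: 3·t ≡ 0 (mod 4).
    The inverse of 3 mod 4 is 3 (since 3·3 = 9 = 2·4 + 1), so t ≡ 3·0 = 0 ≡ 0 (mod 4).
    Then x = 4 + 15·0 = 4, valid modulo lcm(15, 4) = 60: x ≡ 4 (mod 60).
Verify: 4 mod 5 = 4 ✓, 4 mod 3 = 1 ✓, 4 mod 4 = 0 ✓.

x ≡ 4 (mod 60).


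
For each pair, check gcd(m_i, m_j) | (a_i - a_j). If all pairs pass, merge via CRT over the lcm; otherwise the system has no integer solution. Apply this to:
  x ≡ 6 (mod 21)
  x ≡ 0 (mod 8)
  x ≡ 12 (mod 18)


Moduli 21, 8, 18 are not pairwise coprime, so CRT works modulo lcm(m_i) when all pairwise compatibility conditions hold.
Pairwise compatibility: gcd(m_i, m_j) must divide a_i - a_j for every pair.
Merge one congruence at a time:
  Start: x ≡ 6 (mod 21).
  Combine with x ≡ 0 (mod 8): gcd(21, 8) = 1; 0 - 6 = -6, which IS divisible by 1, so compatible.
    Write x = 6 + 21·t and substitute into x ≡ 0 (mod 8): 21·t ≡ 0 − 6 = -6 (mod 8).
    Reduce coefficients mod 8: 5·t ≡ 2 (mod 8).
    The inverse of 5 mod 8 is 5 (since 5·5 = 25 = 3·8 + 1), so t ≡ 5·2 = 10 ≡ 2 (mod 8).
    Then x = 6 + 21·2 = 48, valid modulo lcm(21, 8) = 168: x ≡ 48 (mod 168).
  Combine with x ≡ 12 (mod 18): gcd(168, 18) = 6; 12 - 48 = -36, which IS divisible by 6, so compatible.
    Write x = 48 + 168·t and substitute into x ≡ 12 (mod 18): 168·t ≡ 12 − 48 = -36 (mod 18).
    Divide the congruence (and modulus) by g = 6: 28·t ≡ -6 (mod 3).
    Reduce coefficients mod 3: 1·t ≡ 0 (mod 3).
    So t ≡ 0 (mod 3).
    Then x = 48 + 168·0 = 48, valid modulo lcm(168, 18) = 504: x ≡ 48 (mod 504).
Verify: 48 mod 21 = 6, 48 mod 8 = 0, 48 mod 18 = 12.

x ≡ 48 (mod 504).


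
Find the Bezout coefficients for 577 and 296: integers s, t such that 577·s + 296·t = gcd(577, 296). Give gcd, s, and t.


Euclidean algorithm on (577, 296) — divide until remainder is 0:
  577 = 1 · 296 + 281
  296 = 1 · 281 + 15
  281 = 18 · 15 + 11
  15 = 1 · 11 + 4
  11 = 2 · 4 + 3
  4 = 1 · 3 + 1
  3 = 3 · 1 + 0
gcd(577, 296) = 1.
Track Bezout coefficients alongside the remainders: start with r₀ = 577 = a·1 + b·0 (s = 1, t = 0) and r₁ = 296 = a·0 + b·1 (s = 0, t = 1); each new remainder r_{k+1} = r_{k-1} − q_k·r_k inherits s_{k+1} = s_{k-1} − q_k·s_k, t_{k+1} = t_{k-1} − q_k·t_k, so r_k = a·s_k + b·t_k at every step:
  q = 1: r = 281, s = 1 − 1·0 = 1, t = 0 − 1·1 = -1  (check: 577·1 + 296·(-1) = 281)
  q = 1: r = 15, s = 0 − 1·1 = -1, t = 1 − 1·(-1) = 2  (check: 577·(-1) + 296·2 = 15)
  q = 18: r = 11, s = 1 − 18·(-1) = 19, t = -1 − 18·2 = -37  (check: 577·19 + 296·(-37) = 11)
  q = 1: r = 4, s = -1 − 1·19 = -20, t = 2 − 1·(-37) = 39  (check: 577·(-20) + 296·39 = 4)
  q = 2: r = 3, s = 19 − 2·(-20) = 59, t = -37 − 2·39 = -115  (check: 577·59 + 296·(-115) = 3)
  q = 1: r = 1, s = -20 − 1·59 = -79, t = 39 − 1·(-115) = 154  (check: 577·(-79) + 296·154 = 1)
The row with r = 1 (the gcd) gives the Bezout coefficients s = -79, t = 154.
Result: 577 · (-79) + 296 · (154) = 1.

gcd(577, 296) = 1; s = -79, t = 154 (check: 577·(-79) + 296·154 = 1).


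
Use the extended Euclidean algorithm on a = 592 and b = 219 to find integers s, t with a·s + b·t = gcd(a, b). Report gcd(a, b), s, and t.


Euclidean algorithm on (592, 219) — divide until remainder is 0:
  592 = 2 · 219 + 154
  219 = 1 · 154 + 65
  154 = 2 · 65 + 24
  65 = 2 · 24 + 17
  24 = 1 · 17 + 7
  17 = 2 · 7 + 3
  7 = 2 · 3 + 1
  3 = 3 · 1 + 0
gcd(592, 219) = 1.
Track Bezout coefficients alongside the remainders: start with r₀ = 592 = a·1 + b·0 (s = 1, t = 0) and r₁ = 219 = a·0 + b·1 (s = 0, t = 1); each new remainder r_{k+1} = r_{k-1} − q_k·r_k inherits s_{k+1} = s_{k-1} − q_k·s_k, t_{k+1} = t_{k-1} − q_k·t_k, so r_k = a·s_k + b·t_k at every step:
  q = 2: r = 154, s = 1 − 2·0 = 1, t = 0 − 2·1 = -2  (check: 592·1 + 219·(-2) = 154)
  q = 1: r = 65, s = 0 − 1·1 = -1, t = 1 − 1·(-2) = 3  (check: 592·(-1) + 219·3 = 65)
  q = 2: r = 24, s = 1 − 2·(-1) = 3, t = -2 − 2·3 = -8  (check: 592·3 + 219·(-8) = 24)
  q = 2: r = 17, s = -1 − 2·3 = -7, t = 3 − 2·(-8) = 19  (check: 592·(-7) + 219·19 = 17)
  q = 1: r = 7, s = 3 − 1·(-7) = 10, t = -8 − 1·19 = -27  (check: 592·10 + 219·(-27) = 7)
  q = 2: r = 3, s = -7 − 2·10 = -27, t = 19 − 2·(-27) = 73  (check: 592·(-27) + 219·73 = 3)
  q = 2: r = 1, s = 10 − 2·(-27) = 64, t = -27 − 2·73 = -173  (check: 592·64 + 219·(-173) = 1)
The row with r = 1 (the gcd) gives the Bezout coefficients s = 64, t = -173.
Result: 592 · (64) + 219 · (-173) = 1.

gcd(592, 219) = 1; s = 64, t = -173 (check: 592·64 + 219·(-173) = 1).


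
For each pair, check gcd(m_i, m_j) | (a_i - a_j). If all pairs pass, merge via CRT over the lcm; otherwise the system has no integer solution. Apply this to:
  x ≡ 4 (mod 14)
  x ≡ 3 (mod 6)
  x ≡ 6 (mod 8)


Moduli 14, 6, 8 are not pairwise coprime, so CRT works modulo lcm(m_i) when all pairwise compatibility conditions hold.
Pairwise compatibility: gcd(m_i, m_j) must divide a_i - a_j for every pair.
Merge one congruence at a time:
  Start: x ≡ 4 (mod 14).
  Combine with x ≡ 3 (mod 6): gcd(14, 6) = 2, and 3 - 4 = -1 is NOT divisible by 2.
    ⇒ system is inconsistent (no integer solution).

No solution (the system is inconsistent).


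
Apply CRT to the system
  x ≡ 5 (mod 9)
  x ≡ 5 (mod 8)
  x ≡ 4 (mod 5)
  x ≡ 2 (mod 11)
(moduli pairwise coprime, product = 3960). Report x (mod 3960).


Product of moduli M = 9 · 8 · 5 · 11 = 3960.
Merge one congruence at a time:
  Start: x ≡ 5 (mod 9).
  Combine with x ≡ 5 (mod 8); new modulus lcm = 72.
    Write x = 5 + 9·t and substitute into x ≡ 5 (mod 8): 9·t ≡ 5 − 5 = 0 (mod 8).
    Reduce coefficients mod 8: 1·t ≡ 0 (mod 8).
    So t ≡ 0 (mod 8).
    Then x = 5 + 9·0 = 5, valid modulo lcm(9, 8) = 72: x ≡ 5 (mod 72).
  Combine with x ≡ 4 (mod 5); new modulus lcm = 360.
    Write x = 5 + 72·t and substitute into x ≡ 4 (mod 5): 72·t ≡ 4 − 5 = -1 (mod 5).
    Reduce coefficients mod 5: 2·t ≡ 4 (mod 5).
    The inverse of 2 mod 5 is 3 (since 2·3 = 6 = 1·5 + 1), so t ≡ 3·4 = 12 ≡ 2 (mod 5).
    Then x = 5 + 72·2 = 149, valid modulo lcm(72, 5) = 360: x ≡ 149 (mod 360).
  Combine with x ≡ 2 (mod 11); new modulus lcm = 3960.
    Write x = 149 + 360·t and substitute into x ≡ 2 (mod 11): 360·t ≡ 2 − 149 = -147 (mod 11).
    Reduce coefficients mod 11: 8·t ≡ 7 (mod 11).
    The inverse of 8 mod 11 is 7 (since 8·7 = 56 = 5·11 + 1), so t ≡ 7·7 = 49 ≡ 5 (mod 11).
    Then x = 149 + 360·5 = 1949, valid modulo lcm(360, 11) = 3960: x ≡ 1949 (mod 3960).
Verify against each original: 1949 mod 9 = 5, 1949 mod 8 = 5, 1949 mod 5 = 4, 1949 mod 11 = 2.

x ≡ 1949 (mod 3960).


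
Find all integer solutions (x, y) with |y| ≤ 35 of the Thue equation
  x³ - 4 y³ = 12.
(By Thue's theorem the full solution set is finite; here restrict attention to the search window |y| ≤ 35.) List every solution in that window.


The equation is x³ - 4y³ = 12. For fixed y, x³ = 4·y³ + 12, so a solution requires the RHS to be a perfect cube.
Strategy: iterate y from -35 to 35, compute RHS = 4·y³ + 12, and check whether it is a (positive or negative) perfect cube.
Check small values of y:
  y = 0: RHS = 12 is not a perfect cube.
  y = 1: RHS = 16 is not a perfect cube.
  y = -1: RHS = 8 = (2)³ ⇒ x = 2 works.
  y = 2: RHS = 44 is not a perfect cube.
  y = -2: RHS = -20 is not a perfect cube.
  y = 3: RHS = 120 is not a perfect cube.
  y = -3: RHS = -96 is not a perfect cube.
Continuing, at y = 5: RHS = 512 = (8)³ ⇒ x = 8 works.
Searching the remaining y in |y| ≤ 35 finds no further solutions.
Collected solutions: (2, -1), (8, 5).

Solutions (with |y| ≤ 35): (2, -1), (8, 5).


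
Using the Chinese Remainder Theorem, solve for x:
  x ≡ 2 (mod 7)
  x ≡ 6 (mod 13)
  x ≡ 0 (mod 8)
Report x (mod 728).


Moduli 7, 13, 8 are pairwise coprime; by CRT there is a unique solution modulo M = 7 · 13 · 8 = 728.
Solve pairwise, accumulating the modulus:
  Start with x ≡ 2 (mod 7).
  Combine with x ≡ 6 (mod 13): since gcd(7, 13) = 1, we get a unique residue mod 91.
    Write x = 2 + 7·t and substitute into x ≡ 6 (mod 13): 7·t ≡ 6 − 2 = 4 (mod 13).
    The inverse of 7 mod 13 is 2 (since 7·2 = 14 = 1·13 + 1), so t ≡ 2·4 = 8 ≡ 8 (mod 13).
    Then x = 2 + 7·8 = 58, valid modulo lcm(7, 13) = 91: x ≡ 58 (mod 91).
  Combine with x ≡ 0 (mod 8): since gcd(91, 8) = 1, we get a unique residue mod 728.
    Write x = 58 + 91·t and substitute into x ≡ 0 (mod 8): 91·t ≡ 0 − 58 = -58 (mod 8).
    Reduce coefficients mod 8: 3·t ≡ 6 (mod 8).
    The inverse of 3 mod 8 is 3 (since 3·3 = 9 = 1·8 + 1), so t ≡ 3·6 = 18 ≡ 2 (mod 8).
    Then x = 58 + 91·2 = 240, valid modulo lcm(91, 8) = 728: x ≡ 240 (mod 728).
Verify: 240 mod 7 = 2 ✓, 240 mod 13 = 6 ✓, 240 mod 8 = 0 ✓.

x ≡ 240 (mod 728).


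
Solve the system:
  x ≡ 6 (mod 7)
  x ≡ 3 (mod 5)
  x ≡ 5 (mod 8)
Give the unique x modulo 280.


Moduli 7, 5, 8 are pairwise coprime; by CRT there is a unique solution modulo M = 7 · 5 · 8 = 280.
Solve pairwise, accumulating the modulus:
  Start with x ≡ 6 (mod 7).
  Combine with x ≡ 3 (mod 5): since gcd(7, 5) = 1, we get a unique residue mod 35.
    Write x = 6 + 7·t and substitute into x ≡ 3 (mod 5): 7·t ≡ 3 − 6 = -3 (mod 5).
    Reduce coefficients mod 5: 2·t ≡ 2 (mod 5).
    The inverse of 2 mod 5 is 3 (since 2·3 = 6 = 1·5 + 1), so t ≡ 3·2 = 6 ≡ 1 (mod 5).
    Then x = 6 + 7·1 = 13, valid modulo lcm(7, 5) = 35: x ≡ 13 (mod 35).
  Combine with x ≡ 5 (mod 8): since gcd(35, 8) = 1, we get a unique residue mod 280.
    Write x = 13 + 35·t and substitute into x ≡ 5 (mod 8): 35·t ≡ 5 − 13 = -8 (mod 8).
    Reduce coefficients mod 8: 3·t ≡ 0 (mod 8).
    The inverse of 3 mod 8 is 3 (since 3·3 = 9 = 1·8 + 1), so t ≡ 3·0 = 0 ≡ 0 (mod 8).
    Then x = 13 + 35·0 = 13, valid modulo lcm(35, 8) = 280: x ≡ 13 (mod 280).
Verify: 13 mod 7 = 6 ✓, 13 mod 5 = 3 ✓, 13 mod 8 = 5 ✓.

x ≡ 13 (mod 280).


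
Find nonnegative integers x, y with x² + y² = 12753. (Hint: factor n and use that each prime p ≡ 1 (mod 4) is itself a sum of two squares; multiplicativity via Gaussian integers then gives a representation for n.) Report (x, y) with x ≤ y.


Step 1: Factor n = 12753 = 3^2 · 13 · 109.
Step 2: Check the mod-4 condition on each prime factor: 3 ≡ 3 (mod 4), exponent 2 (must be even); 13 ≡ 1 (mod 4), exponent 1; 109 ≡ 1 (mod 4), exponent 1.
All primes ≡ 3 (mod 4) appear to even exponent (or don't appear), so by the two-squares theorem n IS expressible as a sum of two squares.
Step 3: Build a representation. Group n = k² · m with k = 3 and m = 13 · 109 = 1417 (a product of primes ≡ 1 (mod 4)); a representation of m scales to one of n via (k·x)² + (k·y)² = k²(x² + y²). Each prime p ≡ 1 (mod 4) is itself a sum of two squares; find a² by testing p − a² for a perfect square:
  13: 13 − 1² = 12, 13 − 2² = 9 = 3² ⇒ 13 = 2² + 3².
  109: 109 − 1² = 108, 109 − 2² = 105, 109 − 3² = 100 = 10² ⇒ 109 = 3² + 10².
  Combine using the Brahmagupta–Fibonacci identity (a² + b²)(c² + d²) = (ac − bd)² + (ad + bc)² = (ac + bd)² + (ad − bc)²:
  13 · 109 = 1417: from (2² + 3²)(3² + 10²), take (2·3 − 3·10, 2·10 + 3·3) = (6 − 30, 20 + 9) = (-24, 29); dropping signs (only squares matter) gives (24, 29); check 24² + 29² = 576 + 841 = 1417 ✓.
  Scale by k = 3: (3·24, 3·29) = (72, 87).
Step 4: Order so x ≤ y and verify: 72² + 87² = 5184 + 7569 = 12753 = n. ✓

n = 12753 = 72² + 87² (one valid representation with x ≤ y).


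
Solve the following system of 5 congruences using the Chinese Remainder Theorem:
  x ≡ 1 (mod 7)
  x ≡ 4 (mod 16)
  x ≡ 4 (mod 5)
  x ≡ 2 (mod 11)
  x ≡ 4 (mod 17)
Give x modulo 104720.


Product of moduli M = 7 · 16 · 5 · 11 · 17 = 104720.
Merge one congruence at a time:
  Start: x ≡ 1 (mod 7).
  Combine with x ≡ 4 (mod 16); new modulus lcm = 112.
    Write x = 1 + 7·t and substitute into x ≡ 4 (mod 16): 7·t ≡ 4 − 1 = 3 (mod 16).
    The inverse of 7 mod 16 is 7 (since 7·7 = 49 = 3·16 + 1), so t ≡ 7·3 = 21 ≡ 5 (mod 16).
    Then x = 1 + 7·5 = 36, valid modulo lcm(7, 16) = 112: x ≡ 36 (mod 112).
  Combine with x ≡ 4 (mod 5); new modulus lcm = 560.
    Write x = 36 + 112·t and substitute into x ≡ 4 (mod 5): 112·t ≡ 4 − 36 = -32 (mod 5).
    Reduce coefficients mod 5: 2·t ≡ 3 (mod 5).
    The inverse of 2 mod 5 is 3 (since 2·3 = 6 = 1·5 + 1), so t ≡ 3·3 = 9 ≡ 4 (mod 5).
    Then x = 36 + 112·4 = 484, valid modulo lcm(112, 5) = 560: x ≡ 484 (mod 560).
  Combine with x ≡ 2 (mod 11); new modulus lcm = 6160.
    Write x = 484 + 560·t and substitute into x ≡ 2 (mod 11): 560·t ≡ 2 − 484 = -482 (mod 11).
    Reduce coefficients mod 11: 10·t ≡ 2 (mod 11).
    The inverse of 10 mod 11 is 10 (since 10·10 = 100 = 9·11 + 1), so t ≡ 10·2 = 20 ≡ 9 (mod 11).
    Then x = 484 + 560·9 = 5524, valid modulo lcm(560, 11) = 6160: x ≡ 5524 (mod 6160).
  Combine with x ≡ 4 (mod 17); new modulus lcm = 104720.
    Write x = 5524 + 6160·t and substitute into x ≡ 4 (mod 17): 6160·t ≡ 4 − 5524 = -5520 (mod 17).
    Reduce coefficients mod 17: 6·t ≡ 5 (mod 17).
    The inverse of 6 mod 17 is 3 (since 6·3 = 18 = 1·17 + 1), so t ≡ 3·5 = 15 ≡ 15 (mod 17).
    Then x = 5524 + 6160·15 = 97924, valid modulo lcm(6160, 17) = 104720: x ≡ 97924 (mod 104720).
Verify against each original: 97924 mod 7 = 1, 97924 mod 16 = 4, 97924 mod 5 = 4, 97924 mod 11 = 2, 97924 mod 17 = 4.

x ≡ 97924 (mod 104720).


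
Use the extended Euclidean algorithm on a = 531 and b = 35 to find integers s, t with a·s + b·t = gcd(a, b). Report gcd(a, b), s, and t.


Euclidean algorithm on (531, 35) — divide until remainder is 0:
  531 = 15 · 35 + 6
  35 = 5 · 6 + 5
  6 = 1 · 5 + 1
  5 = 5 · 1 + 0
gcd(531, 35) = 1.
Track Bezout coefficients alongside the remainders: start with r₀ = 531 = a·1 + b·0 (s = 1, t = 0) and r₁ = 35 = a·0 + b·1 (s = 0, t = 1); each new remainder r_{k+1} = r_{k-1} − q_k·r_k inherits s_{k+1} = s_{k-1} − q_k·s_k, t_{k+1} = t_{k-1} − q_k·t_k, so r_k = a·s_k + b·t_k at every step:
  q = 15: r = 6, s = 1 − 15·0 = 1, t = 0 − 15·1 = -15  (check: 531·1 + 35·(-15) = 6)
  q = 5: r = 5, s = 0 − 5·1 = -5, t = 1 − 5·(-15) = 76  (check: 531·(-5) + 35·76 = 5)
  q = 1: r = 1, s = 1 − 1·(-5) = 6, t = -15 − 1·76 = -91  (check: 531·6 + 35·(-91) = 1)
The row with r = 1 (the gcd) gives the Bezout coefficients s = 6, t = -91.
Result: 531 · (6) + 35 · (-91) = 1.

gcd(531, 35) = 1; s = 6, t = -91 (check: 531·6 + 35·(-91) = 1).
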